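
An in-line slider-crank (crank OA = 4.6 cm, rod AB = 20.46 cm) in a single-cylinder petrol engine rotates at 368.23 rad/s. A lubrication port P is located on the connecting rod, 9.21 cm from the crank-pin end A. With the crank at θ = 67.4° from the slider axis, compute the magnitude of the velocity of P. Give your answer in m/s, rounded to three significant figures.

ω = 368.2 rad/s.  Crank-pin speed |V_A| = rω = 16.939 m/s, perpendicular to OA.
Rod angle: sinφ = −(r/L) sinθ ⇒ φ = -11.980°; ω_rod = −rω cosθ/√(L²−r²sin²θ) = -32.524 rad/s.
V_P = V_A + ω_rod × AP, with AP = 0.0921 m along the rod.
Components: V_Px = −rω sinθ − a·ω_rod·sinφ = -16.26 m/s;  V_Py = rω cosθ + a·ω_rod·cosφ = +3.5792 m/s.
|V_P| = √(V_Px² + V_Py²) = 16.649 m/s.

16.6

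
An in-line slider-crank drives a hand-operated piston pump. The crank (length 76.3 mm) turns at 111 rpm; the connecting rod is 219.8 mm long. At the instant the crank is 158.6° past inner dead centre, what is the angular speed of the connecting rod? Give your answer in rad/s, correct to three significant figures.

3.79

ω = 11.62 rad/s (converted from 111 rpm).
The rod makes angle φ with the slider axis where L sinφ = r sinθ; differentiating, L cosφ·φ̇ = r ω cosθ.
L cosφ = √(L² − r² sin²θ) = 0.21803 m.
|ω_rod| = r ω |cosθ| / √(L² − r² sin²θ) = 0.0763·11.62·0.93106/0.21803 = 3.7874 rad/s.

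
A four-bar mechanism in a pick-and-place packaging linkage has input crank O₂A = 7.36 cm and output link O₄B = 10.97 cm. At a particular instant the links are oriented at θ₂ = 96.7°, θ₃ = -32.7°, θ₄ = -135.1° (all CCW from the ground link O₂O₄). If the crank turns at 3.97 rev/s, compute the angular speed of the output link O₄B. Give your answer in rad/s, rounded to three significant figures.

13.2

ω₂ = 24.94 rad/s (from 3.97 rev/s).
Differentiating the loop-closure r₂e^{iθ₂}+r₃e^{iθ₃}=r₁+r₄e^{iθ₄} gives r₂ω₂e^{iθ₂}+r₃ω₃e^{iθ₃}=r₄ω₄e^{iθ₄}.
Eliminating the other unknown: ω₄ = r₂ω₂ sin(θ₂−θ₃) / [r₄ sin(θ₄−θ₃)].
Numerator sine = +0.77273; denominator sine = -0.97667.
Result = 0.0736·24.94·(+0.77273) / (0.1097·(-0.97667)) = -13.241 rad/s; magnitude 13.241 rad/s.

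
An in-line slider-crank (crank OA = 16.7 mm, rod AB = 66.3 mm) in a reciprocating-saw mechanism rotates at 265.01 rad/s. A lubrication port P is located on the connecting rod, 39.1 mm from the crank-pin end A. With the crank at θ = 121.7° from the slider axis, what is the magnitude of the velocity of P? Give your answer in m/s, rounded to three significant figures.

3.59

ω = 265 rad/s.  Crank-pin speed |V_A| = rω = 4.4257 m/s, perpendicular to OA.
Rod angle: sinφ = −(r/L) sinθ ⇒ φ = -12.375°; ω_rod = −rω cosθ/√(L²−r²sin²θ) = +35.911 rad/s.
V_P = V_A + ω_rod × AP, with AP = 0.0391 m along the rod.
Components: V_Px = −rω sinθ − a·ω_rod·sinφ = -3.4645 m/s;  V_Py = rω cosθ + a·ω_rod·cosφ = -0.95408 m/s.
|V_P| = √(V_Px² + V_Py²) = 3.5935 m/s.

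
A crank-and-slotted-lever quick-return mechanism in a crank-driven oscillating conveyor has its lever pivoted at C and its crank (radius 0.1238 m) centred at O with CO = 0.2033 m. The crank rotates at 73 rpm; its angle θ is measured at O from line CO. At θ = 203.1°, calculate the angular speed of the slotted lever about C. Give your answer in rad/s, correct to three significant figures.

ω = 7.645 rad/s (from 73 rpm).
Crank pin A relative to C: A = (d + r cosθ, r sinθ); lever angle φ = atan2(r sinθ, d + r cosθ).
Differentiating tanφ: φ̇ = rω(d cosθ + r)/(d² + r² + 2dr cosθ).
d² + r² + 2dr cosθ = |CA|² = 0.0103562 m²;  d cosθ + r = -0.0632 m.
|ω_lever| = |0.1238·7.645·-0.0632| / 0.0103562 = 5.7755 rad/s.

5.78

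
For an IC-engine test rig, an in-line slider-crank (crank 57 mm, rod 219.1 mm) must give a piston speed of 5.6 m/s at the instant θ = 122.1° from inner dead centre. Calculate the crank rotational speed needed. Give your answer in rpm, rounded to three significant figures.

For an in-line slider-crank, |v_piston| = rω|sinθ|·[1 + r cosθ/√(L² − r² sin²θ)].
With r = 0.057 m, L = 0.2191 m, θ = 122.1°: the bracketed kinematic factor |dx/dθ| = 0.041442 m.
ω = v/|dx/dθ| = 5.6/0.041442 = 135.13 rad/s.
N = 60ω/(2π) = 1290.4 rpm.

1290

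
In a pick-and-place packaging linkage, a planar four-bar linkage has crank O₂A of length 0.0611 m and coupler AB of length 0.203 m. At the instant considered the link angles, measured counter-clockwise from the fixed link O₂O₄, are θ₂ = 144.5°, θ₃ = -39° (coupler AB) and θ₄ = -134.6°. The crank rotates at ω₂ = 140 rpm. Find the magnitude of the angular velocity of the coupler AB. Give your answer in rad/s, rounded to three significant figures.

ω₂ = 14.66 rad/s (from 140 rpm).
Differentiating the loop-closure r₂e^{iθ₂}+r₃e^{iθ₃}=r₁+r₄e^{iθ₄} gives r₂ω₂e^{iθ₂}+r₃ω₃e^{iθ₃}=r₄ω₄e^{iθ₄}.
Eliminating the other unknown: ω₃ = r₂ω₂ sin(θ₄−θ₂) / [r₃ sin(θ₃−θ₄)].
Numerator sine = +0.98741; denominator sine = +0.99523.
Result = 0.0611·14.66·(+0.98741) / (0.203·(+0.99523)) = +4.378 rad/s; magnitude 4.378 rad/s.

4.38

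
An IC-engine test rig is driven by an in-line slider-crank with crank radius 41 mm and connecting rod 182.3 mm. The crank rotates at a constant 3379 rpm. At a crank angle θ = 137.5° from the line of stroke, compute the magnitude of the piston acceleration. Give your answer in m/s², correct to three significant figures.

ω = 2π·3379/60 = 353.8 rad/s
x(θ) = r cosθ + √(L² − r² sin²θ); with ω constant, a = ω²·d²x/dθ².
d²x/dθ² = −r cosθ − r²(cos2θ)/√u − r⁴ sin²2θ/(4u^{3/2}),  u = L² − r² sin²θ = 0.032466 m².
Substituting r = 0.041 m, L = 0.1823 m, θ = 137.5°: d²x/dθ² = +0.029295 m.
a = ω²·d²x/dθ² = (353.8)²·(+0.029295) = +3668 m/s²;  |a| = 3668 m/s².

3670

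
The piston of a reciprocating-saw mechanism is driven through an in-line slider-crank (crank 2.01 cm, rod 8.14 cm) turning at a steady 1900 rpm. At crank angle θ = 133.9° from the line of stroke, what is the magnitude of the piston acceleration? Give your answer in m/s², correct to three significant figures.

ω = 2π·1900/60 = 199 rad/s
x(θ) = r cosθ + √(L² − r² sin²θ); with ω constant, a = ω²·d²x/dθ².
d²x/dθ² = −r cosθ − r²(cos2θ)/√u − r⁴ sin²2θ/(4u^{3/2}),  u = L² − r² sin²θ = 0.0064162 m².
Substituting r = 0.0201 m, L = 0.0814 m, θ = 133.9°: d²x/dθ² = +0.014052 m.
a = ω²·d²x/dθ² = (199)²·(+0.014052) = +556.28 m/s²;  |a| = 556.28 m/s².

556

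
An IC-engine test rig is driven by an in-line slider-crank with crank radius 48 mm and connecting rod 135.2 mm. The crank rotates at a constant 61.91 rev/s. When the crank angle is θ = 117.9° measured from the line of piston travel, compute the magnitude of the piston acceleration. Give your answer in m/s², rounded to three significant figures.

4860

ω = 2π·61.9 = 389 rad/s
x(θ) = r cosθ + √(L² − r² sin²θ); with ω constant, a = ω²·d²x/dθ².
d²x/dθ² = −r cosθ − r²(cos2θ)/√u − r⁴ sin²2θ/(4u^{3/2}),  u = L² − r² sin²θ = 0.0164795 m².
Substituting r = 0.048 m, L = 0.1352 m, θ = 117.9°: d²x/dθ² = +0.03212 m.
a = ω²·d²x/dθ² = (389)²·(+0.03212) = +4860.2 m/s²;  |a| = 4860.2 m/s².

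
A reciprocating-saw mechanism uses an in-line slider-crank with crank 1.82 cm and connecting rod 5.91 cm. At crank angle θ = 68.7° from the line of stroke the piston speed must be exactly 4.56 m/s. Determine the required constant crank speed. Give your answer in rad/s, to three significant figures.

241

For an in-line slider-crank, |v_piston| = rω|sinθ|·[1 + r cosθ/√(L² − r² sin²θ)].
With r = 0.0182 m, L = 0.0591 m, θ = 68.7°: the bracketed kinematic factor |dx/dθ| = 0.018937 m.
ω = v/|dx/dθ| = 4.56/0.018937 = 240.8 rad/s.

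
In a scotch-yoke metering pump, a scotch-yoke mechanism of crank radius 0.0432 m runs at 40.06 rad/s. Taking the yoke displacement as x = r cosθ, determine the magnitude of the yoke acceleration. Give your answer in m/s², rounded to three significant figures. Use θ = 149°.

ω = 40.06 rad/s
x = r cosθ ⇒ ẍ = −rω² cosθ (ω constant).
|a| = rω²|cosθ| = 0.0432·(40.06)²·|cos 149°| = 59.425 m/s².

59.4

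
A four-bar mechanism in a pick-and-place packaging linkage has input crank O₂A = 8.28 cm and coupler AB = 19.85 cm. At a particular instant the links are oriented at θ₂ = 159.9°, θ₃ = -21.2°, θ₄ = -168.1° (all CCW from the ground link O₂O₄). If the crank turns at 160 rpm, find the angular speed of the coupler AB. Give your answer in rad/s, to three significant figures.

6.78

ω₂ = 16.76 rad/s (from 160 rpm).
Differentiating the loop-closure r₂e^{iθ₂}+r₃e^{iθ₃}=r₁+r₄e^{iθ₄} gives r₂ω₂e^{iθ₂}+r₃ω₃e^{iθ₃}=r₄ω₄e^{iθ₄}.
Eliminating the other unknown: ω₃ = r₂ω₂ sin(θ₄−θ₂) / [r₃ sin(θ₃−θ₄)].
Numerator sine = +0.52992; denominator sine = +0.54610.
Result = 0.0828·16.76·(+0.52992) / (0.1985·(+0.54610)) = +6.7819 rad/s; magnitude 6.7819 rad/s.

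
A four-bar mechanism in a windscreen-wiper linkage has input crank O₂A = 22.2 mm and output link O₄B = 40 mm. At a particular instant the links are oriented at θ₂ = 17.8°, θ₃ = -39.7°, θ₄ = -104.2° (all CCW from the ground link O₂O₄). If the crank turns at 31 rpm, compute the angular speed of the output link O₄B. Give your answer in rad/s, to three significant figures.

1.68

ω₂ = 3.246 rad/s (from 31 rpm).
Differentiating the loop-closure r₂e^{iθ₂}+r₃e^{iθ₃}=r₁+r₄e^{iθ₄} gives r₂ω₂e^{iθ₂}+r₃ω₃e^{iθ₃}=r₄ω₄e^{iθ₄}.
Eliminating the other unknown: ω₄ = r₂ω₂ sin(θ₂−θ₃) / [r₄ sin(θ₄−θ₃)].
Numerator sine = +0.84339; denominator sine = -0.90259.
Result = 0.0222·3.246·(+0.84339) / (0.04·(-0.90259)) = -1.6835 rad/s; magnitude 1.6835 rad/s.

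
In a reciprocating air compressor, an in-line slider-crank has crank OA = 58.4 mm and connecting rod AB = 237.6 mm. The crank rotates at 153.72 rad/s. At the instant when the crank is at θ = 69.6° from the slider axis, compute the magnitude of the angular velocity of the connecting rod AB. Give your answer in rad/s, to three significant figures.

13.5

ω = 153.7 rad/s
The rod makes angle φ with the slider axis where L sinφ = r sinθ; differentiating, L cosφ·φ̇ = r ω cosθ.
L cosφ = √(L² − r² sin²θ) = 0.23121 m.
|ω_rod| = r ω |cosθ| / √(L² − r² sin²θ) = 0.0584·153.7·0.34857/0.23121 = 13.534 rad/s.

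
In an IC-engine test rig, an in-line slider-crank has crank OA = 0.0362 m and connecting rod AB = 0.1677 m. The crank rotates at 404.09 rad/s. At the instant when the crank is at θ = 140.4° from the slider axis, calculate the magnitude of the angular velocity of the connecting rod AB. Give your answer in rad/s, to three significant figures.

ω = 404.1 rad/s
The rod makes angle φ with the slider axis where L sinφ = r sinθ; differentiating, L cosφ·φ̇ = r ω cosθ.
L cosφ = √(L² − r² sin²θ) = 0.1661 m.
|ω_rod| = r ω |cosθ| / √(L² − r² sin²θ) = 0.0362·404.1·0.77051/0.1661 = 67.855 rad/s.

67.9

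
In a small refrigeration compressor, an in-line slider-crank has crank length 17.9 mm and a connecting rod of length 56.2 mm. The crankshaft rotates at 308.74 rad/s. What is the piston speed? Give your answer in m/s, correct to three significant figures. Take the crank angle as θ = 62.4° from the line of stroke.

5.65

ω = 308.7 rad/s
For an in-line slider-crank, x = r cosθ + √(L² − r² sin²θ), so v = −rω sinθ·[1 + r cosθ/√(L² − r² sin²θ)].
With r = 0.0179 m, L = 0.0562 m, θ = 62.4°: √(L² − r² sin²θ) = 0.053915 m.
v = −0.0179·308.7·0.88620·[1 + 0.0179·0.46330/0.053915] = -5.6509 m/s.
|v| = 5.6509 m/s.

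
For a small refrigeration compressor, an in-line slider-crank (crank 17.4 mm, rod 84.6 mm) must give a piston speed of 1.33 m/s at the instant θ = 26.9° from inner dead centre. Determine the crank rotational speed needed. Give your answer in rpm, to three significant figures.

1360

For an in-line slider-crank, |v_piston| = rω|sinθ|·[1 + r cosθ/√(L² − r² sin²θ)].
With r = 0.0174 m, L = 0.0846 m, θ = 26.9°: the bracketed kinematic factor |dx/dθ| = 0.0093226 m.
ω = v/|dx/dθ| = 1.33/0.0093226 = 142.66 rad/s.
N = 60ω/(2π) = 1362.3 rpm.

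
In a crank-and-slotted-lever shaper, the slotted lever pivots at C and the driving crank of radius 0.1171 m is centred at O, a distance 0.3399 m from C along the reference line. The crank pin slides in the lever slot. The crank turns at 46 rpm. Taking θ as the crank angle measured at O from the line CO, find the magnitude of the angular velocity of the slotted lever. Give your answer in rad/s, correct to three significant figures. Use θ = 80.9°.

0.680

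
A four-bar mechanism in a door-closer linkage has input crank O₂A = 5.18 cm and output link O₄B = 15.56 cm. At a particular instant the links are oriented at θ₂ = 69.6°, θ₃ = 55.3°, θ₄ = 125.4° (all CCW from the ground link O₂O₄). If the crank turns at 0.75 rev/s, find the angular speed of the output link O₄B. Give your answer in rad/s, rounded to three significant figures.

ω₂ = 4.712 rad/s (from 0.75 rev/s).
Differentiating the loop-closure r₂e^{iθ₂}+r₃e^{iθ₃}=r₁+r₄e^{iθ₄} gives r₂ω₂e^{iθ₂}+r₃ω₃e^{iθ₃}=r₄ω₄e^{iθ₄}.
Eliminating the other unknown: ω₄ = r₂ω₂ sin(θ₂−θ₃) / [r₄ sin(θ₄−θ₃)].
Numerator sine = +0.24700; denominator sine = +0.94029.
Result = 0.0518·4.712·(+0.24700) / (0.1556·(+0.94029)) = +0.41209 rad/s; magnitude 0.41209 rad/s.

0.412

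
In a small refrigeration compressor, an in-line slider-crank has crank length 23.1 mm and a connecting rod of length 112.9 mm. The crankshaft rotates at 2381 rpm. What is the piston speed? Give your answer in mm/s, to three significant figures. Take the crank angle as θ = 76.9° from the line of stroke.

5880

ω = 2π·2381/60 = 249.3 rad/s
For an in-line slider-crank, x = r cosθ + √(L² − r² sin²θ), so v = −rω sinθ·[1 + r cosθ/√(L² − r² sin²θ)].
With r = 0.0231 m, L = 0.1129 m, θ = 76.9°: √(L² − r² sin²θ) = 0.11064 m.
v = −0.0231·249.3·0.97398·[1 + 0.0231·0.22665/0.11064] = -5.8753 m/s.
|v| = 5.8753 m/s = 5875.3 mm/s.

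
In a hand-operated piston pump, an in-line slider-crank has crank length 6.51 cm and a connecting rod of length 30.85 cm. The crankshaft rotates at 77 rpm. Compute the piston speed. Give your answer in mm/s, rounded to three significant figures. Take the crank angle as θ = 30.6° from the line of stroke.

ω = 2π·77/60 = 8.063 rad/s
For an in-line slider-crank, x = r cosθ + √(L² − r² sin²θ), so v = −rω sinθ·[1 + r cosθ/√(L² − r² sin²θ)].
With r = 0.0651 m, L = 0.3085 m, θ = 30.6°: √(L² − r² sin²θ) = 0.30671 m.
v = −0.0651·8.063·0.50904·[1 + 0.0651·0.86074/0.30671] = -0.31603 m/s.
|v| = 0.31603 m/s = 316.03 mm/s.

316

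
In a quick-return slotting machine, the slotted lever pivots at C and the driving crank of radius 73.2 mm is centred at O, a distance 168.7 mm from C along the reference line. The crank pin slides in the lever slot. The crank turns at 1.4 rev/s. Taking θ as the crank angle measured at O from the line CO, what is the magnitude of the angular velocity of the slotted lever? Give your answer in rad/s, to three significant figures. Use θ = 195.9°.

5.70

ω = 8.796 rad/s (from 1.4 rev/s).
Crank pin A relative to C: A = (d + r cosθ, r sinθ); lever angle φ = atan2(r sinθ, d + r cosθ).
Differentiating tanφ: φ̇ = rω(d cosθ + r)/(d² + r² + 2dr cosθ).
d² + r² + 2dr cosθ = |CA|² = 0.0100652 m²;  d cosθ + r = -0.089046 m.
|ω_lever| = |0.0732·8.796·-0.089046| / 0.0100652 = 5.6966 rad/s.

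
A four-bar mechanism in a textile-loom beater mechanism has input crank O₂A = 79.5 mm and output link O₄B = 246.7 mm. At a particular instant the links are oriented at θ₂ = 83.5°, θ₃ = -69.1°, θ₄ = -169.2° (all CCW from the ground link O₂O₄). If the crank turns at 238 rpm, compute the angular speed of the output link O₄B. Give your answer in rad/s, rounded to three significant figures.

ω₂ = 24.92 rad/s (from 238 rpm).
Differentiating the loop-closure r₂e^{iθ₂}+r₃e^{iθ₃}=r₁+r₄e^{iθ₄} gives r₂ω₂e^{iθ₂}+r₃ω₃e^{iθ₃}=r₄ω₄e^{iθ₄}.
Eliminating the other unknown: ω₄ = r₂ω₂ sin(θ₂−θ₃) / [r₄ sin(θ₄−θ₃)].
Numerator sine = +0.46020; denominator sine = -0.98450.
Result = 0.0795·24.92·(+0.46020) / (0.2467·(-0.98450)) = -3.7543 rad/s; magnitude 3.7543 rad/s.

3.75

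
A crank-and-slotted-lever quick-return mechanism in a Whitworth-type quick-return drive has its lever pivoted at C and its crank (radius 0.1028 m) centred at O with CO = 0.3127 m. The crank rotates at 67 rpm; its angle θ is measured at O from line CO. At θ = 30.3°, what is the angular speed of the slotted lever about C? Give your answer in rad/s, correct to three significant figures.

ω = 7.016 rad/s (from 67 rpm).
Crank pin A relative to C: A = (d + r cosθ, r sinθ); lever angle φ = atan2(r sinθ, d + r cosθ).
Differentiating tanφ: φ̇ = rω(d cosθ + r)/(d² + r² + 2dr cosθ).
d² + r² + 2dr cosθ = |CA|² = 0.163858 m²;  d cosθ + r = +0.37278 m.
|ω_lever| = |0.1028·7.016·+0.37278| / 0.163858 = 1.6409 rad/s.

1.64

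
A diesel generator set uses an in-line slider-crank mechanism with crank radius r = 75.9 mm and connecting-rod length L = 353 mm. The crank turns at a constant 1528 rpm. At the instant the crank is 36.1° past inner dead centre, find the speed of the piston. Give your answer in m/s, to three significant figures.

ω = 2π·1528/60 = 160 rad/s
For an in-line slider-crank, x = r cosθ + √(L² − r² sin²θ), so v = −rω sinθ·[1 + r cosθ/√(L² − r² sin²θ)].
With r = 0.0759 m, L = 0.353 m, θ = 36.1°: √(L² − r² sin²θ) = 0.35016 m.
v = −0.0759·160·0.58920·[1 + 0.0759·0.80799/0.35016] = -8.409 m/s.
|v| = 8.409 m/s.

8.41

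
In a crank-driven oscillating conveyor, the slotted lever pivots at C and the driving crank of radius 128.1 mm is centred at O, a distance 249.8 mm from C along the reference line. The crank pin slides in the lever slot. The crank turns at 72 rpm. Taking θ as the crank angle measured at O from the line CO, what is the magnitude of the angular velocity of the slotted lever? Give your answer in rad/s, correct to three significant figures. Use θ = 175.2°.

ω = 7.54 rad/s (from 72 rpm).
Crank pin A relative to C: A = (d + r cosθ, r sinθ); lever angle φ = atan2(r sinθ, d + r cosθ).
Differentiating tanφ: φ̇ = rω(d cosθ + r)/(d² + r² + 2dr cosθ).
d² + r² + 2dr cosθ = |CA|² = 0.0150353 m²;  d cosθ + r = -0.12082 m.
|ω_lever| = |0.1281·7.54·-0.12082| / 0.0150353 = 7.7616 rad/s.

7.76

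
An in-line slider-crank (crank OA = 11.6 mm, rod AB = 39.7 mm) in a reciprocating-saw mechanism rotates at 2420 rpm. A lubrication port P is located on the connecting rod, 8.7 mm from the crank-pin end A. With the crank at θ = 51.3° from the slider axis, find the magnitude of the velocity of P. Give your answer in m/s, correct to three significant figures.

2.79

ω = 253.4 rad/s.  Crank-pin speed |V_A| = rω = 2.9397 m/s, perpendicular to OA.
Rod angle: sinφ = −(r/L) sinθ ⇒ φ = -13.181°; ω_rod = −rω cosθ/√(L²−r²sin²θ) = -47.551 rad/s.
V_P = V_A + ω_rod × AP, with AP = 0.0087 m along the rod.
Components: V_Px = −rω sinθ − a·ω_rod·sinφ = -2.3886 m/s;  V_Py = rω cosθ + a·ω_rod·cosφ = +1.4352 m/s.
|V_P| = √(V_Px² + V_Py²) = 2.7866 m/s.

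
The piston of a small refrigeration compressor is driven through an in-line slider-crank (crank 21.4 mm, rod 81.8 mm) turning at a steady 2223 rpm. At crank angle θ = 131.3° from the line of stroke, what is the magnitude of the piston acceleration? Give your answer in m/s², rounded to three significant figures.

800

ω = 2π·2223/60 = 232.8 rad/s
x(θ) = r cosθ + √(L² − r² sin²θ); with ω constant, a = ω²·d²x/dθ².
d²x/dθ² = −r cosθ − r²(cos2θ)/√u − r⁴ sin²2θ/(4u^{3/2}),  u = L² − r² sin²θ = 0.00643277 m².
Substituting r = 0.0214 m, L = 0.0818 m, θ = 131.3°: d²x/dθ² = +0.01476 m.
a = ω²·d²x/dθ² = (232.8)²·(+0.01476) = +799.85 m/s²;  |a| = 799.85 m/s².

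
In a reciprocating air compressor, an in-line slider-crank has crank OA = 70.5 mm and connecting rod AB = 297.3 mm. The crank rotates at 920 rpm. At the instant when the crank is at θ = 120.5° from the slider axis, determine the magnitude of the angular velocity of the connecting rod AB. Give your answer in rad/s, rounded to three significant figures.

ω = 96.34 rad/s (converted from 920 rpm).
The rod makes angle φ with the slider axis where L sinφ = r sinθ; differentiating, L cosφ·φ̇ = r ω cosθ.
L cosφ = √(L² − r² sin²θ) = 0.29103 m.
|ω_rod| = r ω |cosθ| / √(L² − r² sin²θ) = 0.0705·96.34·0.50754/0.29103 = 11.845 rad/s.

11.8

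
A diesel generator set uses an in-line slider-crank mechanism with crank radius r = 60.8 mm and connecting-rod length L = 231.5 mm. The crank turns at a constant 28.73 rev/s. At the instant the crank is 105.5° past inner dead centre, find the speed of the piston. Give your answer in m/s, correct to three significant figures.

9.81

ω = 2π·28.7 = 180.5 rad/s
For an in-line slider-crank, x = r cosθ + √(L² − r² sin²θ), so v = −rω sinθ·[1 + r cosθ/√(L² − r² sin²θ)].
With r = 0.0608 m, L = 0.2315 m, θ = 105.5°: √(L² − r² sin²θ) = 0.22396 m.
v = −0.0608·180.5·0.96363·[1 + 0.0608·-0.26724/0.22396] = -9.8089 m/s.
|v| = 9.8089 m/s.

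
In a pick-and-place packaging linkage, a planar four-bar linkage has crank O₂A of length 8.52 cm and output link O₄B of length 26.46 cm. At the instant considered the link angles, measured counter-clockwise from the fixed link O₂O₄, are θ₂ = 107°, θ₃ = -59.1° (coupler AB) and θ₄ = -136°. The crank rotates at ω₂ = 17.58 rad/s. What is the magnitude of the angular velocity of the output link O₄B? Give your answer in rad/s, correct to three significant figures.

ω₂ = 17.58 rad/s
Differentiating the loop-closure r₂e^{iθ₂}+r₃e^{iθ₃}=r₁+r₄e^{iθ₄} gives r₂ω₂e^{iθ₂}+r₃ω₃e^{iθ₃}=r₄ω₄e^{iθ₄}.
Eliminating the other unknown: ω₄ = r₂ω₂ sin(θ₂−θ₃) / [r₄ sin(θ₄−θ₃)].
Numerator sine = +0.24023; denominator sine = -0.97398.
Result = 0.0852·17.58·(+0.24023) / (0.2646·(-0.97398)) = -1.3962 rad/s; magnitude 1.3962 rad/s.

1.40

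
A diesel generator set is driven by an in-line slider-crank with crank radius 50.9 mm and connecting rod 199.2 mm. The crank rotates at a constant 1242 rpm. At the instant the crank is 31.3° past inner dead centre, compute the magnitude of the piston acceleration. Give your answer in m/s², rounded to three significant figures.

841

ω = 2π·1242/60 = 130.1 rad/s
x(θ) = r cosθ + √(L² − r² sin²θ); with ω constant, a = ω²·d²x/dθ².
d²x/dθ² = −r cosθ − r²(cos2θ)/√u − r⁴ sin²2θ/(4u^{3/2}),  u = L² − r² sin²θ = 0.0389814 m².
Substituting r = 0.0509 m, L = 0.1992 m, θ = 31.3°: d²x/dθ² = -0.049703 m.
a = ω²·d²x/dθ² = (130.1)²·(-0.049703) = -840.78 m/s²;  |a| = 840.78 m/s².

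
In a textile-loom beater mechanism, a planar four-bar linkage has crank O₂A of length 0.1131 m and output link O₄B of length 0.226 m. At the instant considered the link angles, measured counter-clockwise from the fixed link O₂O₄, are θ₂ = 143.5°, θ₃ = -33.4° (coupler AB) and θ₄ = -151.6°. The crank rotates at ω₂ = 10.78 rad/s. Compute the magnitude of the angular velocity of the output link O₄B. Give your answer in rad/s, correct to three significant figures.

0.331

ω₂ = 10.78 rad/s
Differentiating the loop-closure r₂e^{iθ₂}+r₃e^{iθ₃}=r₁+r₄e^{iθ₄} gives r₂ω₂e^{iθ₂}+r₃ω₃e^{iθ₃}=r₄ω₄e^{iθ₄}.
Eliminating the other unknown: ω₄ = r₂ω₂ sin(θ₂−θ₃) / [r₄ sin(θ₄−θ₃)].
Numerator sine = +0.05408; denominator sine = -0.88130.
Result = 0.1131·10.78·(+0.05408) / (0.226·(-0.88130)) = -0.33104 rad/s; magnitude 0.33104 rad/s.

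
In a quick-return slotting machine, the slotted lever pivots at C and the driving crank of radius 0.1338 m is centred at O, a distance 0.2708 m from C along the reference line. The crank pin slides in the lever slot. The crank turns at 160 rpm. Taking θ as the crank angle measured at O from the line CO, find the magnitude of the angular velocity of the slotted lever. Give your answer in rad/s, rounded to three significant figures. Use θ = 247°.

ω = 16.76 rad/s (from 160 rpm).
Crank pin A relative to C: A = (d + r cosθ, r sinθ); lever angle φ = atan2(r sinθ, d + r cosθ).
Differentiating tanφ: φ̇ = rω(d cosθ + r)/(d² + r² + 2dr cosθ).
d² + r² + 2dr cosθ = |CA|² = 0.0629203 m²;  d cosθ + r = +0.02799 m.
|ω_lever| = |0.1338·16.76·+0.02799| / 0.0629203 = 0.99728 rad/s.

0.997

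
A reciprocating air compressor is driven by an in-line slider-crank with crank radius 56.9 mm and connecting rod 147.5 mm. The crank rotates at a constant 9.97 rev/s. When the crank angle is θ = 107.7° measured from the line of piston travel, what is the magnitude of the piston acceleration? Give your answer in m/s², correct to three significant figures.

142

ω = 2π·9.97 = 62.64 rad/s
x(θ) = r cosθ + √(L² − r² sin²θ); with ω constant, a = ω²·d²x/dθ².
d²x/dθ² = −r cosθ − r²(cos2θ)/√u − r⁴ sin²2θ/(4u^{3/2}),  u = L² − r² sin²θ = 0.0188179 m².
Substituting r = 0.0569 m, L = 0.1475 m, θ = 107.7°: d²x/dθ² = +0.036197 m.
a = ω²·d²x/dθ² = (62.64)²·(+0.036197) = +142.04 m/s²;  |a| = 142.04 m/s².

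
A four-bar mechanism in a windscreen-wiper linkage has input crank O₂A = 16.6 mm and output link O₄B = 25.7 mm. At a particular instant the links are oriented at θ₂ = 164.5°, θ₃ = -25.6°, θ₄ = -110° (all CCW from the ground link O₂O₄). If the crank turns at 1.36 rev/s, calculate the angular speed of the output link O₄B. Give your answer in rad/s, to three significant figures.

ω₂ = 8.545 rad/s (from 1.36 rev/s).
Differentiating the loop-closure r₂e^{iθ₂}+r₃e^{iθ₃}=r₁+r₄e^{iθ₄} gives r₂ω₂e^{iθ₂}+r₃ω₃e^{iθ₃}=r₄ω₄e^{iθ₄}.
Eliminating the other unknown: ω₄ = r₂ω₂ sin(θ₂−θ₃) / [r₄ sin(θ₄−θ₃)].
Numerator sine = -0.17537; denominator sine = -0.99523.
Result = 0.0166·8.545·(-0.17537) / (0.0257·(-0.99523)) = +0.97256 rad/s; magnitude 0.97256 rad/s.

0.973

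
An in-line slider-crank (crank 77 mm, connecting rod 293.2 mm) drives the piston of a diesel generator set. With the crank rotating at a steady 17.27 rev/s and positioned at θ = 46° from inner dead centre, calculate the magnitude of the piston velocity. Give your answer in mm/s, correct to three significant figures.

ω = 2π·17.3 = 108.5 rad/s
For an in-line slider-crank, x = r cosθ + √(L² − r² sin²θ), so v = −rω sinθ·[1 + r cosθ/√(L² − r² sin²θ)].
With r = 0.077 m, L = 0.2932 m, θ = 46°: √(L² − r² sin²θ) = 0.28792 m.
v = −0.077·108.5·0.71934·[1 + 0.077·0.69466/0.28792] = -7.1269 m/s.
|v| = 7.1269 m/s = 7126.9 mm/s.

7130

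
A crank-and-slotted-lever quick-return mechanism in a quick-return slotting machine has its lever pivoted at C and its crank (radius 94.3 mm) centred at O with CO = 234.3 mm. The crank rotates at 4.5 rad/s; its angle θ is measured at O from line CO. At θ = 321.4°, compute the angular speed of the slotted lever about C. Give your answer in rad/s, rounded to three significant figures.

ω = 4.5 rad/s
Crank pin A relative to C: A = (d + r cosθ, r sinθ); lever angle φ = atan2(r sinθ, d + r cosθ).
Differentiating tanφ: φ̇ = rω(d cosθ + r)/(d² + r² + 2dr cosθ).
d² + r² + 2dr cosθ = |CA|² = 0.0983236 m²;  d cosθ + r = +0.27741 m.
|ω_lever| = |0.0943·4.5·+0.27741| / 0.0983236 = 1.1973 rad/s.

1.20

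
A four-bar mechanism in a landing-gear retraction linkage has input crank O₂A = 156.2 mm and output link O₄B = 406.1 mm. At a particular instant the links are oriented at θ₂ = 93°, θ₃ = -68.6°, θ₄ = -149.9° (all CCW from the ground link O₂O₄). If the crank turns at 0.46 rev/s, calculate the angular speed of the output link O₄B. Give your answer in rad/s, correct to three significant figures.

0.355

ω₂ = 2.89 rad/s (from 0.46 rev/s).
Differentiating the loop-closure r₂e^{iθ₂}+r₃e^{iθ₃}=r₁+r₄e^{iθ₄} gives r₂ω₂e^{iθ₂}+r₃ω₃e^{iθ₃}=r₄ω₄e^{iθ₄}.
Eliminating the other unknown: ω₄ = r₂ω₂ sin(θ₂−θ₃) / [r₄ sin(θ₄−θ₃)].
Numerator sine = +0.31565; denominator sine = -0.98849.
Result = 0.1562·2.89·(+0.31565) / (0.4061·(-0.98849)) = -0.35499 rad/s; magnitude 0.35499 rad/s.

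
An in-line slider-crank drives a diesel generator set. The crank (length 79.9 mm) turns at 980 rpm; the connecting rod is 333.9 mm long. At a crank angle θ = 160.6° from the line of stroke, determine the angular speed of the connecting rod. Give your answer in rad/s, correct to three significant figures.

ω = 102.6 rad/s (converted from 980 rpm).
The rod makes angle φ with the slider axis where L sinφ = r sinθ; differentiating, L cosφ·φ̇ = r ω cosθ.
L cosφ = √(L² − r² sin²θ) = 0.33284 m.
|ω_rod| = r ω |cosθ| / √(L² − r² sin²θ) = 0.0799·102.6·0.94322/0.33284 = 23.237 rad/s.

23.2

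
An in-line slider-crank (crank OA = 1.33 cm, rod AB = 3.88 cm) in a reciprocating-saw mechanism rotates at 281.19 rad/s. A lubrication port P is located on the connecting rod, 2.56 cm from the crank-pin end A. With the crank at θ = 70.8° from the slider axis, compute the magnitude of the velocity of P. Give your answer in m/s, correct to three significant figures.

3.83

ω = 281.2 rad/s.  Crank-pin speed |V_A| = rω = 3.7398 m/s, perpendicular to OA.
Rod angle: sinφ = −(r/L) sinθ ⇒ φ = -18.888°; ω_rod = −rω cosθ/√(L²−r²sin²θ) = -33.503 rad/s.
V_P = V_A + ω_rod × AP, with AP = 0.0256 m along the rod.
Components: V_Px = −rω sinθ − a·ω_rod·sinφ = -3.8094 m/s;  V_Py = rω cosθ + a·ω_rod·cosφ = +0.41842 m/s.
|V_P| = √(V_Px² + V_Py²) = 3.8324 m/s.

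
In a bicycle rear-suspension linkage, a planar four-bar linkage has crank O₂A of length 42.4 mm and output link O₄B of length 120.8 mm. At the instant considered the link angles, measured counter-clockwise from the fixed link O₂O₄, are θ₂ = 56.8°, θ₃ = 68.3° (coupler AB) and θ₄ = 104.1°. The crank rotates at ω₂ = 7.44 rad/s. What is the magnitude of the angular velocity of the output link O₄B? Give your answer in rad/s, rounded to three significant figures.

ω₂ = 7.44 rad/s
Differentiating the loop-closure r₂e^{iθ₂}+r₃e^{iθ₃}=r₁+r₄e^{iθ₄} gives r₂ω₂e^{iθ₂}+r₃ω₃e^{iθ₃}=r₄ω₄e^{iθ₄}.
Eliminating the other unknown: ω₄ = r₂ω₂ sin(θ₂−θ₃) / [r₄ sin(θ₄−θ₃)].
Numerator sine = -0.19937; denominator sine = +0.58496.
Result = 0.0424·7.44·(-0.19937) / (0.1208·(+0.58496)) = -0.89003 rad/s; magnitude 0.89003 rad/s.

0.890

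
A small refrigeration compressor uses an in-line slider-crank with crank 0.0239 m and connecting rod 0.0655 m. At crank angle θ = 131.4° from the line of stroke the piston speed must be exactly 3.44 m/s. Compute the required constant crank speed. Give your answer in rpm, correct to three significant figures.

2450

For an in-line slider-crank, |v_piston| = rω|sinθ|·[1 + r cosθ/√(L² − r² sin²θ)].
With r = 0.0239 m, L = 0.0655 m, θ = 131.4°: the bracketed kinematic factor |dx/dθ| = 0.01343 m.
ω = v/|dx/dθ| = 3.44/0.01343 = 256.14 rad/s.
N = 60ω/(2π) = 2446 rpm.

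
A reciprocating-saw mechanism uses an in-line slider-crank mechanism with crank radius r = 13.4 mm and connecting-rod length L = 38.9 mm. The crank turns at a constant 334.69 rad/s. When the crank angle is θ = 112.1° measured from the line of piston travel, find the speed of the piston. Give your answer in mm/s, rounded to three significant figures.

ω = 334.7 rad/s
For an in-line slider-crank, x = r cosθ + √(L² − r² sin²θ), so v = −rω sinθ·[1 + r cosθ/√(L² − r² sin²θ)].
With r = 0.0134 m, L = 0.0389 m, θ = 112.1°: √(L² − r² sin²θ) = 0.036866 m.
v = −0.0134·334.7·0.92653·[1 + 0.0134·-0.37622/0.036866] = -3.5871 m/s.
|v| = 3.5871 m/s = 3587.1 mm/s.

3590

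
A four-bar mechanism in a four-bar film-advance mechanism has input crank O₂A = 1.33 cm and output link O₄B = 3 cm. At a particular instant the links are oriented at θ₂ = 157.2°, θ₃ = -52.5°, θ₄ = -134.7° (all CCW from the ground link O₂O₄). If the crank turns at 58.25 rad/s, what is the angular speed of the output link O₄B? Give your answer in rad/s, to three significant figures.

12.9

ω₂ = 58.25 rad/s
Differentiating the loop-closure r₂e^{iθ₂}+r₃e^{iθ₃}=r₁+r₄e^{iθ₄} gives r₂ω₂e^{iθ₂}+r₃ω₃e^{iθ₃}=r₄ω₄e^{iθ₄}.
Eliminating the other unknown: ω₄ = r₂ω₂ sin(θ₂−θ₃) / [r₄ sin(θ₄−θ₃)].
Numerator sine = -0.49546; denominator sine = -0.99075.
Result = 0.0133·58.25·(-0.49546) / (0.03·(-0.99075)) = +12.914 rad/s; magnitude 12.914 rad/s.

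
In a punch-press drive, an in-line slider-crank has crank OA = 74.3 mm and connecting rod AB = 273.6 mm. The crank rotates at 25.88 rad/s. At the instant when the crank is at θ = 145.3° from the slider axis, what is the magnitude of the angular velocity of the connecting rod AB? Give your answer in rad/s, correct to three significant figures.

ω = 25.88 rad/s
The rod makes angle φ with the slider axis where L sinφ = r sinθ; differentiating, L cosφ·φ̇ = r ω cosθ.
L cosφ = √(L² − r² sin²θ) = 0.27031 m.
|ω_rod| = r ω |cosθ| / √(L² − r² sin²θ) = 0.0743·25.88·0.82214/0.27031 = 5.8484 rad/s.

5.85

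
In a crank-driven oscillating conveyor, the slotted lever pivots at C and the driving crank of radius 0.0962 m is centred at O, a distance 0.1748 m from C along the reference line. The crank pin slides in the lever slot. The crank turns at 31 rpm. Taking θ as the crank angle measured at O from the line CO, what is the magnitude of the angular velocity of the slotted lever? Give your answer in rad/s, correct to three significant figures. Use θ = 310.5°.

ω = 3.246 rad/s (from 31 rpm).
Crank pin A relative to C: A = (d + r cosθ, r sinθ); lever angle φ = atan2(r sinθ, d + r cosθ).
Differentiating tanφ: φ̇ = rω(d cosθ + r)/(d² + r² + 2dr cosθ).
d² + r² + 2dr cosθ = |CA|² = 0.0616514 m²;  d cosθ + r = +0.20972 m.
|ω_lever| = |0.0962·3.246·+0.20972| / 0.0616514 = 1.0624 rad/s.

1.06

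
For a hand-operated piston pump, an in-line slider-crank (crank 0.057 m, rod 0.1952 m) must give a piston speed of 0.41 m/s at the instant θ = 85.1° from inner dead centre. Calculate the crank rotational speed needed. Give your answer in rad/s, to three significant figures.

7.04

For an in-line slider-crank, |v_piston| = rω|sinθ|·[1 + r cosθ/√(L² − r² sin²θ)].
With r = 0.057 m, L = 0.1952 m, θ = 85.1°: the bracketed kinematic factor |dx/dθ| = 0.058272 m.
ω = v/|dx/dθ| = 0.41/0.058272 = 7.0359 rad/s.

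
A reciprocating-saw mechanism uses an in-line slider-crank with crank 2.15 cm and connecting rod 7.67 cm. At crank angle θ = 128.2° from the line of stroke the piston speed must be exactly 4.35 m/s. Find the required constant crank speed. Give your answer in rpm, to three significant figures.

For an in-line slider-crank, |v_piston| = rω|sinθ|·[1 + r cosθ/√(L² − r² sin²θ)].
With r = 0.0215 m, L = 0.0767 m, θ = 128.2°: the bracketed kinematic factor |dx/dθ| = 0.013893 m.
ω = v/|dx/dθ| = 4.35/0.013893 = 313.1 rad/s.
N = 60ω/(2π) = 2989.9 rpm.

2990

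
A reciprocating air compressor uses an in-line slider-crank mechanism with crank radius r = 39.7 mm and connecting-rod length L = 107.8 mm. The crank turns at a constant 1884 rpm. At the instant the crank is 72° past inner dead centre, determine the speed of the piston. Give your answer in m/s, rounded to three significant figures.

8.35

ω = 2π·1884/60 = 197.3 rad/s
For an in-line slider-crank, x = r cosθ + √(L² − r² sin²θ), so v = −rω sinθ·[1 + r cosθ/√(L² − r² sin²θ)].
With r = 0.0397 m, L = 0.1078 m, θ = 72°: √(L² − r² sin²θ) = 0.10097 m.
v = −0.0397·197.3·0.95106·[1 + 0.0397·0.30902/0.10097] = -8.3542 m/s.
|v| = 8.3542 m/s.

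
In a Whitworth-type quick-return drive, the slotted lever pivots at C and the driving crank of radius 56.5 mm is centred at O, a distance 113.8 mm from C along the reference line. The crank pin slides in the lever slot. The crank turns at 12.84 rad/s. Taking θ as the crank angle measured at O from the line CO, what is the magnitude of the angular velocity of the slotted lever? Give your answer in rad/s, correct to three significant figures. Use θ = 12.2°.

ω = 12.84 rad/s
Crank pin A relative to C: A = (d + r cosθ, r sinθ); lever angle φ = atan2(r sinθ, d + r cosθ).
Differentiating tanφ: φ̇ = rω(d cosθ + r)/(d² + r² + 2dr cosθ).
d² + r² + 2dr cosθ = |CA|² = 0.0287117 m²;  d cosθ + r = +0.16773 m.
|ω_lever| = |0.0565·12.84·+0.16773| / 0.0287117 = 4.238 rad/s.

4.24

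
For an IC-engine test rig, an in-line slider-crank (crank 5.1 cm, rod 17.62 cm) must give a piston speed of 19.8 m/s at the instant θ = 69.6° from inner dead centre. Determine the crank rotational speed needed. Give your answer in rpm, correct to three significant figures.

For an in-line slider-crank, |v_piston| = rω|sinθ|·[1 + r cosθ/√(L² − r² sin²θ)].
With r = 0.051 m, L = 0.1762 m, θ = 69.6°: the bracketed kinematic factor |dx/dθ| = 0.052812 m.
ω = v/|dx/dθ| = 19.8/0.052812 = 374.91 rad/s.
N = 60ω/(2π) = 3580.2 rpm.

3580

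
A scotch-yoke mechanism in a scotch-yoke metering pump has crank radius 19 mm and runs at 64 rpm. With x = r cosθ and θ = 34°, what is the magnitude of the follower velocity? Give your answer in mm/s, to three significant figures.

ω = 6.702 rad/s (from 64 rpm).
x = r cosθ ⇒ ẋ = −rω sinθ.
|v| = rω|sinθ| = 0.019·6.702·|sin 34°| = 0.071207 m/s = 71.207 mm/s.

71.2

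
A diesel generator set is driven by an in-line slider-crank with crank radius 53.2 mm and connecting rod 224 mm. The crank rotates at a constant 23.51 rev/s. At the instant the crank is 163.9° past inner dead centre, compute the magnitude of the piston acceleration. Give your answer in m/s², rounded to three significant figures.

ω = 2π·23.5 = 147.7 rad/s
x(θ) = r cosθ + √(L² − r² sin²θ); with ω constant, a = ω²·d²x/dθ².
d²x/dθ² = −r cosθ − r²(cos2θ)/√u − r⁴ sin²2θ/(4u^{3/2}),  u = L² − r² sin²θ = 0.0499583 m².
Substituting r = 0.0532 m, L = 0.224 m, θ = 163.9°: d²x/dθ² = +0.040348 m.
a = ω²·d²x/dθ² = (147.7)²·(+0.040348) = +880.41 m/s²;  |a| = 880.41 m/s².

880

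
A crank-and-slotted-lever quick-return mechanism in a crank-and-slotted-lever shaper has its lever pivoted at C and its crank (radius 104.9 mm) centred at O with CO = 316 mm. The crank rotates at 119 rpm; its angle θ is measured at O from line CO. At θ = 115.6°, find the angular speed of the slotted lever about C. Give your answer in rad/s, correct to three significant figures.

ω = 12.46 rad/s (from 119 rpm).
Crank pin A relative to C: A = (d + r cosθ, r sinθ); lever angle φ = atan2(r sinθ, d + r cosθ).
Differentiating tanφ: φ̇ = rω(d cosθ + r)/(d² + r² + 2dr cosθ).
d² + r² + 2dr cosθ = |CA|² = 0.0822141 m²;  d cosθ + r = -0.031639 m.
|ω_lever| = |0.1049·12.46·-0.031639| / 0.0822141 = 0.50307 rad/s.

0.503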